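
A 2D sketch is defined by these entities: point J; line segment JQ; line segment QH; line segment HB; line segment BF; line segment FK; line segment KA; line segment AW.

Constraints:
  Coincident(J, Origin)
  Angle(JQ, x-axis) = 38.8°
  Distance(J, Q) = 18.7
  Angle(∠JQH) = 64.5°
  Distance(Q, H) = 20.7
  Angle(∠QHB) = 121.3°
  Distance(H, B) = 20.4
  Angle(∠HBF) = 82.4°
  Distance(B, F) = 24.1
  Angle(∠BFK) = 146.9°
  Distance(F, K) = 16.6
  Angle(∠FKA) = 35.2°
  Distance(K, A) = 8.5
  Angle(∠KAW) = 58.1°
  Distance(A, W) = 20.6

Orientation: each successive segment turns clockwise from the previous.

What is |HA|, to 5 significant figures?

28.924

∠BFK = 146.9° gives FK at 93.900° from the x-axis; with |FK| = 16.6, K = (-10.822, 13.057). ∠FKA = 35.2° gives KA at -50.900° from the x-axis; with |KA| = 8.5, A = (-5.4617, 6.4610). Then |HA| = |A − H| = 28.924.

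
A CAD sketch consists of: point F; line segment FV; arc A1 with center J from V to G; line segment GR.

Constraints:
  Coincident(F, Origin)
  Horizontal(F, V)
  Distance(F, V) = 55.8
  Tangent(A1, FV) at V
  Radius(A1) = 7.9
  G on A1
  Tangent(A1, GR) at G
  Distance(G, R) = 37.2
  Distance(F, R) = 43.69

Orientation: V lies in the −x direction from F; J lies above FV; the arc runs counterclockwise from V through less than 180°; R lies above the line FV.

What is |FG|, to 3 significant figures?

49.5

F is at the origin; FV is horizontal with |FV| = 55.8 and V on the −x side, so V = (-55.8, 0.00). Tangency of A1 to FV means the radius JV is perpendicular to FV, so J = V + (0, 7.9) = (-55.8, 7.90). Since JG ⟂ GR (tangency), |JR| = √(7.9² + 37.2²) = 38.0 regardless of where G sits on A1. So R lies on both circle(F, 43.69) and circle(J, 38.0); the above-FV intersection is R = (-27.8, 33.7). G is the foot of the tangent from R: G = (-49.4, 3.33).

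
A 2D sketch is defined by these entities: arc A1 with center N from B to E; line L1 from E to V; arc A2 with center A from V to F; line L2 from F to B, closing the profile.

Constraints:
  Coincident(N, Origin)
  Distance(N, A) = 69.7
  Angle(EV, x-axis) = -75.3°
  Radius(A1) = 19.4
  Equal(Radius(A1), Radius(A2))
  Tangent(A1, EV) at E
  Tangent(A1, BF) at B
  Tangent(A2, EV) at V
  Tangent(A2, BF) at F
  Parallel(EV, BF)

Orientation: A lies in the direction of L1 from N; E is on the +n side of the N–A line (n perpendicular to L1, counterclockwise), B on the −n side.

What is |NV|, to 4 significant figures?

72.35

Tangency of A1 to both parallel lines with radius 19.4 puts E and B at N ± 19.4·n: E = (18.76, 4.923), B = (-18.76, -4.923). Equal radii place V and F the same way about A: V = A + 19.4·n = (36.45, -62.50), F = A − 19.4·n = (-1.078, -72.34). Then |NV| = |V − N| = 72.35.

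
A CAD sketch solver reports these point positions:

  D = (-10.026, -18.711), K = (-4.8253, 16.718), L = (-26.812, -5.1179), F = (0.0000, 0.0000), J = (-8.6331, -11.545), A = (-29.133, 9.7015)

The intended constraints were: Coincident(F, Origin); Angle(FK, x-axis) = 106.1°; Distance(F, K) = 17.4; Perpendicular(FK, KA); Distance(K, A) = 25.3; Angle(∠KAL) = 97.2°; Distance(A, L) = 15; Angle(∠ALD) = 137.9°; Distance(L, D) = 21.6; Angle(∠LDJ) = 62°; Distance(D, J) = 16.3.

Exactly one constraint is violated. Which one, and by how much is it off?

Distance(D, J) = 16.3 — off by 9.00.

F = (0.00, 0.00) ✓; FK at 106.1° ✓; |FK| = 17.40 ✓; ∠(FK, KA) = 90.00° ✓; |KA| = 25.30 ✓; ∠KAL = 97.20° ✓; |AL| = 15.00 ✓; ∠ALD = 137.9° ✓; |LD| = 21.60 ✓; ∠LDJ = 62.00° ✓; |DJ| = 7.300 ✗.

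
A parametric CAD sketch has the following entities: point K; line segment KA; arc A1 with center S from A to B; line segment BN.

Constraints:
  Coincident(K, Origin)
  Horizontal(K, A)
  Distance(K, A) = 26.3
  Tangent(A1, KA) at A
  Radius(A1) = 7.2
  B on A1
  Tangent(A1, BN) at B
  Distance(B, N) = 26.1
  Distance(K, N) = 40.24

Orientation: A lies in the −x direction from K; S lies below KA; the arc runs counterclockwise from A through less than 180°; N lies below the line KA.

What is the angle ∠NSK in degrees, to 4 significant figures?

95.55°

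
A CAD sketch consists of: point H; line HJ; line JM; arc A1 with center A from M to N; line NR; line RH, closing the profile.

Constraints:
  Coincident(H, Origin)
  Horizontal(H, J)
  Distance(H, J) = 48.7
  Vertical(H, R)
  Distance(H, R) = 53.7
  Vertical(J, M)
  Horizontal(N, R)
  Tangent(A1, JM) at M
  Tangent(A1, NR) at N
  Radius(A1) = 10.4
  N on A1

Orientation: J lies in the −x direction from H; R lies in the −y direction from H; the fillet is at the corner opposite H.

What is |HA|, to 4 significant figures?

57.81

H is at the origin; H and J share the same y with |HJ| = 48.7 and J on the −x side, so J = (-48.70, 0.000). H and R share the same x with |HR| = 53.7 and R on the −y side, so R = (0.000, -53.70). The virtual corner opposite H is at (-48.70, -53.70). Since A1 is tangent to JM there, AM ⟂ JM and since A1 is tangent to NR there, AN ⟂ NR, with radius 10.4, so the center A sits 10.4 in from both sides at A = (-38.30, -43.30). Then |HA| = |A − H| = 57.81.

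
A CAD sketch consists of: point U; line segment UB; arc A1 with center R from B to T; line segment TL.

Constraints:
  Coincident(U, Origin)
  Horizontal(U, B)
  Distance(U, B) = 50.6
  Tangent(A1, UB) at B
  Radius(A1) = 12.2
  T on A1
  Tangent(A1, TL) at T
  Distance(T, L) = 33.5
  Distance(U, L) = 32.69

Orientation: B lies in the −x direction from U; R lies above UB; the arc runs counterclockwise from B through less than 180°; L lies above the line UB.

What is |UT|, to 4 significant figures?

42.16

Checks: ∠(RB, BU) = 90.00° ✓; |RT| = 12.20 ✓; ∠(RT, TL) = 90.00° ✓; |TL| = 33.50 ✓; |UL| = 32.69 ✓.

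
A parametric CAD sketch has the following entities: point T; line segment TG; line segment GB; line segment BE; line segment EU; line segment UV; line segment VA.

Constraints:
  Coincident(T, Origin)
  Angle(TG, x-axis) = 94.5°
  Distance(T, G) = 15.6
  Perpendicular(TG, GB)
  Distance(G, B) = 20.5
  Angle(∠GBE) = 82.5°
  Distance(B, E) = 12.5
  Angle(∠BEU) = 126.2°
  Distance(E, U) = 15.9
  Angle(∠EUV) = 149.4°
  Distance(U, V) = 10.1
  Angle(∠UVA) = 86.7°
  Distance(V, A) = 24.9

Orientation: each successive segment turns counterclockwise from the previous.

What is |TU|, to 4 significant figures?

6.621

T is at the origin; TG runs at 94.5° with length 15.6, so G = (-1.224, 15.55). The perpendicularity gives GB at right angles to TG, so GB runs at -175.5°; with |GB| = 20.5, B = (-21.66, 13.94). ∠GBE = 82.5° gives BE at -78.00° from the x-axis; with |BE| = 12.5, E = (-19.06, 1.717). ∠BEU = 126.2° gives EU at -24.20° from the x-axis; with |EU| = 15.9, U = (-4.559, -4.801). Then |TU| = |U − T| = 6.621.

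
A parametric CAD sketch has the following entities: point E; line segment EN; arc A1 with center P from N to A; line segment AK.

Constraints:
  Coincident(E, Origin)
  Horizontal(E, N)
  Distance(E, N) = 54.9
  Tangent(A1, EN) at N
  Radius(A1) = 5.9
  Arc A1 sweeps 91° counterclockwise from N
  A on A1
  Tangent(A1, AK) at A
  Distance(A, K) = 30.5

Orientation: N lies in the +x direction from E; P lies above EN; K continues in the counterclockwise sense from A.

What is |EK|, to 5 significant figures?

70.457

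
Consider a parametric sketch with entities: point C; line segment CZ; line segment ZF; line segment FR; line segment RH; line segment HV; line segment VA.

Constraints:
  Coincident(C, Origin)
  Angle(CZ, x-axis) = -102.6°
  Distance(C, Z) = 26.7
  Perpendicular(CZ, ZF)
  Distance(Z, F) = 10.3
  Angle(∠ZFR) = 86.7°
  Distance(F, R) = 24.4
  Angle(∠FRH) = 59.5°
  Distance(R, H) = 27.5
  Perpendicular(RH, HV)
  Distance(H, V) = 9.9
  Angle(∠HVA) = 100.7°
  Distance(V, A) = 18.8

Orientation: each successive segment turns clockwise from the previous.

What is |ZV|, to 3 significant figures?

8.49

C is at the origin; CZ runs at -102.6° with length 26.7, so Z = (-5.82, -26.1). CZ ⟂ ZF, so ZF runs at 167°; with |ZF| = 10.3, F = (-15.9, -23.8). ∠ZFR = 86.7° gives FR at 74.1° from the x-axis; with |FR| = 24.4, R = (-9.19, -0.344). ∠FRH = 59.5° gives RH at -46.4° from the x-axis; with |RH| = 27.5, H = (9.77, -20.3). RH is perpendicular to HV, so HV runs at -136°; with |HV| = 9.9, V = (2.60, -27.1). Then |ZV| = |V − Z| = 8.49.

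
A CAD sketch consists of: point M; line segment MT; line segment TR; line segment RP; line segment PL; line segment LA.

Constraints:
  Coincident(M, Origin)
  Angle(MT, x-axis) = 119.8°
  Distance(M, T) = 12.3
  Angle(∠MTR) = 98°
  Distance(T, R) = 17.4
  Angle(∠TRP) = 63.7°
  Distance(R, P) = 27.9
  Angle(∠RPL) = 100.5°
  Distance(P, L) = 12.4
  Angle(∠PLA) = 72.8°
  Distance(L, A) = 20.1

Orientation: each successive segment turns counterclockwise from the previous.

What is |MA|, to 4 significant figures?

9.383

∠RPL = 100.5° gives PL at 37.60° from the x-axis; with |PL| = 12.4, L = (8.322, -6.855). ∠PLA = 72.8° gives LA at 144.8° from the x-axis; with |LA| = 20.1, A = (-8.102, 4.731). Then |MA| = |A − M| = 9.383.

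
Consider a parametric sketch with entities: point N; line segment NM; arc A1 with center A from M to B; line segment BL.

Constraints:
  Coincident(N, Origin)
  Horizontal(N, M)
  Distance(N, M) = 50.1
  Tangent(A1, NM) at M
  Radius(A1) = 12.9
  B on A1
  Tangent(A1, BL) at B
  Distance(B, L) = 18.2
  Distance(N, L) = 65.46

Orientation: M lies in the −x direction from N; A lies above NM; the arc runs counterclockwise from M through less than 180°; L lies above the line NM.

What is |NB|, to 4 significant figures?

47.54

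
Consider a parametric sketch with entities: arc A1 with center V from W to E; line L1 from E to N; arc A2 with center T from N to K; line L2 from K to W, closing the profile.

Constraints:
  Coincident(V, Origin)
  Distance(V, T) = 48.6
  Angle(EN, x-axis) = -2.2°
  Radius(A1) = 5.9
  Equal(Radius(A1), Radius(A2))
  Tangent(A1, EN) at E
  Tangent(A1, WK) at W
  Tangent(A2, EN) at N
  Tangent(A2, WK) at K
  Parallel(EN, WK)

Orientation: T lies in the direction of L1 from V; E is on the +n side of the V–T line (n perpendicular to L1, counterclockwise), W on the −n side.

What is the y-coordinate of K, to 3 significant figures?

-7.76

Tangency of A1 to both parallel lines with radius 5.9 puts E and W at V ± 5.9·n: E = (0.226, 5.90), W = (-0.226, -5.90). Equal radii place N and K the same way about T: N = T + 5.9·n = (48.8, 4.03), K = T − 5.9·n = (48.3, -7.76). So K.y = -7.76.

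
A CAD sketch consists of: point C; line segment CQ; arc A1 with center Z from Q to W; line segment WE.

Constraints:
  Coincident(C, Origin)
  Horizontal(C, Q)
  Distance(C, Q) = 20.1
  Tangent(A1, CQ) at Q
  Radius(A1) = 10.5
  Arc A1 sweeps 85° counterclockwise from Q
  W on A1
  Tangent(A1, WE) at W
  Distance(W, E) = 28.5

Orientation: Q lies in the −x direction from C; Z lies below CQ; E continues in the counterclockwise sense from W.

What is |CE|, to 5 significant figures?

50.340

On A1, Q sits at bearing 90° from Z; an 85° counterclockwise sweep puts W at bearing 175°, so W = Z + 10.5·(cos 175°, sin 175°) = (-30.560, -9.5849). Since A1 is tangent to WE there, ZW ⟂ WE, so WE runs along (−sin 175°, cos 175°); with |WE| = 28.5, E = (-33.044, -37.976). Then |CE| = |E − C| = 50.340.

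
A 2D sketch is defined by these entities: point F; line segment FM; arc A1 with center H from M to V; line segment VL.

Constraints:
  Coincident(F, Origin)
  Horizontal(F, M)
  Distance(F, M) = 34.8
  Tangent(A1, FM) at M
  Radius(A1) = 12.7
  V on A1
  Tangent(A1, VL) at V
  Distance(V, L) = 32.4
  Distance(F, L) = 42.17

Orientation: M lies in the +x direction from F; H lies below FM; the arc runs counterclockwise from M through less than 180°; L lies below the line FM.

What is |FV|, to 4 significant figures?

24.38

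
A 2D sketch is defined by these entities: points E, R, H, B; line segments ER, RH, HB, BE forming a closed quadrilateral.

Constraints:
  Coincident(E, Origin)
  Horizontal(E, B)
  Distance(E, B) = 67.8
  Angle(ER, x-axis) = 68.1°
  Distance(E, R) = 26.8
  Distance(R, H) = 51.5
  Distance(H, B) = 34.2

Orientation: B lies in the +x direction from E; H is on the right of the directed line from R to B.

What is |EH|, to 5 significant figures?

42.616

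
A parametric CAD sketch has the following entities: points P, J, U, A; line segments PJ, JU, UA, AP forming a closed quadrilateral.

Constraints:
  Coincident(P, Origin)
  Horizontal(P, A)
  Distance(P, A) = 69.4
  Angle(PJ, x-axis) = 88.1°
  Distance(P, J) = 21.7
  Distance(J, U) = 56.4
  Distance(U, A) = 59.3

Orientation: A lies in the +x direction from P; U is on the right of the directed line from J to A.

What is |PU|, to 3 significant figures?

37.0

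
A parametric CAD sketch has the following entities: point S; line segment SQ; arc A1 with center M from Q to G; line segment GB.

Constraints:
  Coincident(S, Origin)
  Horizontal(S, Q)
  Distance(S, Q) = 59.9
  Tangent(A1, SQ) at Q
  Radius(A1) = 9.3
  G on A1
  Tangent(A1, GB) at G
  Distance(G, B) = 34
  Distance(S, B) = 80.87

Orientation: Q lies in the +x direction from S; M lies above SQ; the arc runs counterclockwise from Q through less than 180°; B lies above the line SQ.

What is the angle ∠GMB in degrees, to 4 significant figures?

74.70°

S is at the origin; S and Q share the same y with |SQ| = 59.9 and Q on the +x side, so Q = (59.90, 0.000). A1 meets SQ tangentially, so MQ is at right angles to SQ, so M = Q + (0, 9.3) = (59.90, 9.300). Since MG ⟂ GB (tangency), |MB| = √(9.3² + 34.0²) = 35.25 regardless of where G sits on A1. So B lies on both circle(S, 80.87) and circle(M, 35.25); the above-SQ intersection is B = (68.13, 43.58). G is the foot of the tangent from B: G = (69.20, 9.593).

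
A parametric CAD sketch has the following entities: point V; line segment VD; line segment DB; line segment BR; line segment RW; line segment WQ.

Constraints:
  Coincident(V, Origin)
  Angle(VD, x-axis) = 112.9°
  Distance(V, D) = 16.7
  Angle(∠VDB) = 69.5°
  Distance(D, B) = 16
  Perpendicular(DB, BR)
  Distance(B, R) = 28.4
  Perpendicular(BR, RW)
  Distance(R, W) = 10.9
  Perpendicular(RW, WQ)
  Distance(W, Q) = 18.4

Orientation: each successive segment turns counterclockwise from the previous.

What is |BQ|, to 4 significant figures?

14.79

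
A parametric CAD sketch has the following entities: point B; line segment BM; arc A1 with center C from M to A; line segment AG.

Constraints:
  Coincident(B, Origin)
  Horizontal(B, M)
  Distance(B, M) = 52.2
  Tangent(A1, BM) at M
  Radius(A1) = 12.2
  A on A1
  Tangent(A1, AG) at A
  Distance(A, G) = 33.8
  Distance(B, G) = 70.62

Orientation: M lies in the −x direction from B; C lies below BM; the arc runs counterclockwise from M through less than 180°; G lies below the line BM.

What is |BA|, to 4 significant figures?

65.72

B is at the origin; B and M share the same y with |BM| = 52.2 and M on the −x side, so M = (-52.20, 0.000). A1 meets BM tangentially, so CM is at right angles to BM, so C = M + (0, -12.2) = (-52.20, -12.20). Since CA ⟂ AG (tangency), |CG| = √(12.2² + 33.8²) = 35.93 regardless of where A sits on A1. So G lies on both circle(B, 70.62) and circle(C, 35.93); the below-BM intersection is G = (-51.68, -48.13). A is the foot of the tangent from G: A = (-63.61, -16.51).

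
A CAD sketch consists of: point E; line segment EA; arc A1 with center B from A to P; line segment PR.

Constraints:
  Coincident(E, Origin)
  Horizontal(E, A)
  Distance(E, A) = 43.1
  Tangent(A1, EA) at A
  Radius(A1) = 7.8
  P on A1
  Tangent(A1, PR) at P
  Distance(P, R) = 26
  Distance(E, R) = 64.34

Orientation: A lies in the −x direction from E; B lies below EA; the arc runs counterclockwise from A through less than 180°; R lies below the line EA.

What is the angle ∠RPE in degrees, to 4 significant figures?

108.7°

Checks: |BA| = 7.800 ✓; |BP| = 7.800 ✓; ∠(BP, PR) = 90.00° ✓; |PR| = 26.00 ✓; |ER| = 64.34 ✓.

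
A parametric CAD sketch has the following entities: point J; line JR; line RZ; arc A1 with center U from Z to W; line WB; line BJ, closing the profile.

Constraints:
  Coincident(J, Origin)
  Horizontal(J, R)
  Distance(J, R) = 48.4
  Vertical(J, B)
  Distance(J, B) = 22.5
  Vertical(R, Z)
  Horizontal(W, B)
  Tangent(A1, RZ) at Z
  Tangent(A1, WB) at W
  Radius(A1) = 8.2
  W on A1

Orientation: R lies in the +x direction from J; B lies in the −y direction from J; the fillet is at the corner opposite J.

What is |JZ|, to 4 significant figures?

50.47

The virtual corner opposite J is at (48.40, -22.50). Since A1 is tangent to RZ there, UZ ⟂ RZ and since A1 is tangent to WB there, UW ⟂ WB, with radius 8.2, so the center U sits 8.2 in from both sides at U = (40.20, -14.30). That places the tangent points at Z = (48.40, -14.30) on RZ and W = (40.20, -22.50) on WB. Then |JZ| = |Z − J| = 50.47.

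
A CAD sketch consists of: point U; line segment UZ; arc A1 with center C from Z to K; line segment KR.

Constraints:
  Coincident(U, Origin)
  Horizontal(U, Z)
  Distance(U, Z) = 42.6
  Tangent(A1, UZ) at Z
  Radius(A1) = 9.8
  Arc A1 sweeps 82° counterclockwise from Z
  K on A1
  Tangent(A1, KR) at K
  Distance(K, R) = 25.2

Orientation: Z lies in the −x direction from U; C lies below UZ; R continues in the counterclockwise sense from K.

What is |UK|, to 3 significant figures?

53.0

U is at the origin; UZ is horizontal with |UZ| = 42.6 and Z on the −x side, so Z = (-42.6, 0.00). Tangency of A1 to UZ means the radius CZ is perpendicular to UZ, so C = Z + (0, -9.8) = (-42.6, -9.80). On A1, Z sits at bearing 90° from C; an 82° counterclockwise sweep puts K at bearing 172°, so K = C + 9.8·(cos 172°, sin 172°) = (-52.3, -8.44). Then |UK| = |K − U| = 53.0.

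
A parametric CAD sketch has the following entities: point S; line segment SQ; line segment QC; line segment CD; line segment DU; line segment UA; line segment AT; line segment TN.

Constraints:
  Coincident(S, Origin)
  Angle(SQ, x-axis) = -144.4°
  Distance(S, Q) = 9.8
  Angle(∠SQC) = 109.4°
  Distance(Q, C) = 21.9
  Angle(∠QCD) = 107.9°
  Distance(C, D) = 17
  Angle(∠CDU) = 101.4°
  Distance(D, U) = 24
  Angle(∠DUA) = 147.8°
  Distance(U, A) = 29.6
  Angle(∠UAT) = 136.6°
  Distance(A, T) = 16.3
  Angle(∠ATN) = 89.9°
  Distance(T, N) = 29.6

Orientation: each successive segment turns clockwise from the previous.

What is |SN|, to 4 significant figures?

18.01

S is at the origin; SQ runs at -144.4° with length 9.8, so Q = (-7.968, -5.705). ∠SQC = 109.4° gives QC at 145.0° from the x-axis; with |QC| = 21.9, C = (-25.91, 6.857). ∠QCD = 107.9° gives CD at 72.90° from the x-axis; with |CD| = 17.0, D = (-20.91, 23.11). ∠CDU = 101.4° gives DU at -5.700° from the x-axis; with |DU| = 24.0, U = (2.972, 20.72). ∠DUA = 147.8° gives UA at -37.90° from the x-axis; with |UA| = 29.6, A = (26.33, 2.538). ∠UAT = 136.6° gives AT at -81.30° from the x-axis; with |AT| = 16.3, T = (28.79, -13.57). ∠ATN = 89.9° gives TN at -171.4° from the x-axis; with |TN| = 29.6, N = (-0.4725, -18.00). Then |SN| = |N − S| = 18.01.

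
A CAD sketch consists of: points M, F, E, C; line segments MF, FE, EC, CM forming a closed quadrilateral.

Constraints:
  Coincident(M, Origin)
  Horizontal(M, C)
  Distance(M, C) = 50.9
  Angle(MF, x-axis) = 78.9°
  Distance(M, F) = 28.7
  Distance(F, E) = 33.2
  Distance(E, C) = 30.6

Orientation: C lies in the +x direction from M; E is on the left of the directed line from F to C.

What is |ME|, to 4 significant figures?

47.83

Checks: |FE| = 33.20 ✓; |EC| = 30.60 ✓.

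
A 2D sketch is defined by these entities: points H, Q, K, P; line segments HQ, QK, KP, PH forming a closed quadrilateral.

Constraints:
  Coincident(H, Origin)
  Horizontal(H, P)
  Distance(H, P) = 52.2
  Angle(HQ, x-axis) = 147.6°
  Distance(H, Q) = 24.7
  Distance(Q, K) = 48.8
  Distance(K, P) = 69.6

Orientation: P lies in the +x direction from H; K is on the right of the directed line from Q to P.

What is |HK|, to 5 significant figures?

35.041

Checks: |QK| = 48.80 ✓; |KP| = 69.60 ✓.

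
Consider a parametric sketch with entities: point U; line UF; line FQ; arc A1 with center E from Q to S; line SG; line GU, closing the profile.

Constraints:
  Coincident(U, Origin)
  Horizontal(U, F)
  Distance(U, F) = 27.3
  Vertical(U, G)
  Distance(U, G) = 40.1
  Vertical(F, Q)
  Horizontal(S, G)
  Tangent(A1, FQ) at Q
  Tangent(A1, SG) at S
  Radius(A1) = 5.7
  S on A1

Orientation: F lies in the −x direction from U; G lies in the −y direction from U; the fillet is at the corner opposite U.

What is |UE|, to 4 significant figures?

40.62

U is at the origin; U and F share the same y with |UF| = 27.3 and F on the −x side, so F = (-27.30, 0.000). U and G share the same x with |UG| = 40.1 and G on the −y side, so G = (0.000, -40.10). The virtual corner opposite U is at (-27.30, -40.10). The tangent condition forces EQ to be normal to FQ and since A1 is tangent to SG there, ES ⟂ SG, with radius 5.7, so the center E sits 5.7 in from both sides at E = (-21.60, -34.40). Then |UE| = |E − U| = 40.62.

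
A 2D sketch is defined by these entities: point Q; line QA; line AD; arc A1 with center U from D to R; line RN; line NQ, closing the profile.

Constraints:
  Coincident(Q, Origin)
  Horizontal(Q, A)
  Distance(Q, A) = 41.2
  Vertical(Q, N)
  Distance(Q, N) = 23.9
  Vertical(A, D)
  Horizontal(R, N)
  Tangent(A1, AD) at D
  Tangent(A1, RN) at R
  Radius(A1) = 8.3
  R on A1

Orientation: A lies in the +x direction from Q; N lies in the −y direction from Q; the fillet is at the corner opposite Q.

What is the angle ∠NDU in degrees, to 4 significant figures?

11.39°

The virtual corner opposite Q is at (41.20, -23.90). Tangency of A1 to AD means the radius UD is perpendicular to AD and tangency of A1 to RN means the radius UR is perpendicular to RN, with radius 8.3, so the center U sits 8.3 in from both sides at U = (32.90, -15.60). That places the tangent points at D = (41.20, -15.60) on AD and R = (32.90, -23.90) on RN. Then cos ∠NDU = DN·DU / (|DN||DU|), giving 11.39°.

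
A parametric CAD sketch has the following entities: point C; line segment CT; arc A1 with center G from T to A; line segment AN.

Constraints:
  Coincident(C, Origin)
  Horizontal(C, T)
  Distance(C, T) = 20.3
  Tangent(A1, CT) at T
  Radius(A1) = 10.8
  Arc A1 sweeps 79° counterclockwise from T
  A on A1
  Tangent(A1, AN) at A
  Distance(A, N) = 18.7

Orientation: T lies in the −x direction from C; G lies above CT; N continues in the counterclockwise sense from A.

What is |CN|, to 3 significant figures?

27.8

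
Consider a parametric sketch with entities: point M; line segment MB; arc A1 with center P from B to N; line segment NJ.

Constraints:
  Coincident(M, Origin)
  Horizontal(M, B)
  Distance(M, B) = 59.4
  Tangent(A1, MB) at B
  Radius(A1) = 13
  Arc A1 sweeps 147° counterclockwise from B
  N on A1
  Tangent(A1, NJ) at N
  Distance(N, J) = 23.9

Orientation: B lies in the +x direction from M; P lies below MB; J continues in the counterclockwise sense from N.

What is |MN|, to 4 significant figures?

57.52

The tangent condition forces PB to be normal to MB, so P = B + (0, -13) = (59.40, -13.00). On A1, B sits at bearing 90° from P; a 147° counterclockwise sweep puts N at bearing 237°, so N = P + 13.0·(cos 237°, sin 237°) = (52.32, -23.90). Then |MN| = |N − M| = 57.52.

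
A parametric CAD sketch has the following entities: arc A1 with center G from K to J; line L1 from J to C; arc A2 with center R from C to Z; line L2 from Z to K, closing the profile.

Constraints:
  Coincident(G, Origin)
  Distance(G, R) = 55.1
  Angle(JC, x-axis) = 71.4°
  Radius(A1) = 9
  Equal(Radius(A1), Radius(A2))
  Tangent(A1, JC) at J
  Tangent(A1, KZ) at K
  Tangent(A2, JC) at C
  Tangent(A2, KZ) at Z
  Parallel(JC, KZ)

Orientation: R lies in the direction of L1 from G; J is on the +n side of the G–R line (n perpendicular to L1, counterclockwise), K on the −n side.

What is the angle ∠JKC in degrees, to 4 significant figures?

71.91°

The slot axis is L1's direction at 71.4°, so u = (cos 71.4°, sin 71.4°) = (0.3190, 0.9478) and n = (−sin 71.4°, cos 71.4°) = (-0.9478, 0.3190). G is at the origin and R lies 55.1 along u from G, so R = 55.1·u = (17.57, 52.22). Tangency of A1 to both parallel lines with radius 9.0 puts J and K at G ± 9.0·n: J = (-8.530, 2.871), K = (8.530, -2.871). Equal radii place C and Z the same way about R: C = R + 9.0·n = (9.045, 55.09), Z = R − 9.0·n = (26.10, 49.35). Then cos ∠JKC = KJ·KC / (|KJ||KC|), giving 71.91°.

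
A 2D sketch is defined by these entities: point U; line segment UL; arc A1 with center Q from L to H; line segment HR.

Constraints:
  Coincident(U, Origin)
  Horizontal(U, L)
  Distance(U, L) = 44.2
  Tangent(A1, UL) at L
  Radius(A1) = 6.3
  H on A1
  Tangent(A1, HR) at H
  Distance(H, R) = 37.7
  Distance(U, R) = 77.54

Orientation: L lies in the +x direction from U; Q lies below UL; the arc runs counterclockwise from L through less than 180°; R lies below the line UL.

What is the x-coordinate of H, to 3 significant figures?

40.1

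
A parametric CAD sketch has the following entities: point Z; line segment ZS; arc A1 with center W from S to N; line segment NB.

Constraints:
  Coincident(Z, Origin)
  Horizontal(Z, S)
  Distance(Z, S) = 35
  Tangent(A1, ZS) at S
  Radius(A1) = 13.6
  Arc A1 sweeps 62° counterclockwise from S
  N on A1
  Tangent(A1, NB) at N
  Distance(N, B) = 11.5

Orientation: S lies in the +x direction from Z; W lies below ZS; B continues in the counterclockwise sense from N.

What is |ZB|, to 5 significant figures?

24.722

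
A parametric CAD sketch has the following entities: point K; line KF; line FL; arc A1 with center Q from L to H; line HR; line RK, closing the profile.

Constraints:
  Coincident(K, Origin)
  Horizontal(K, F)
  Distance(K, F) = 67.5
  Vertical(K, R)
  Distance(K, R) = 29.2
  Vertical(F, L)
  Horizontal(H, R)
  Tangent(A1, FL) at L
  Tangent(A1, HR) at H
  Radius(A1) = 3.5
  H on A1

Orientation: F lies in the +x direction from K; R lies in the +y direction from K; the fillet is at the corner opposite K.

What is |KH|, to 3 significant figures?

70.3

K is at the origin; K and F share the same y with |KF| = 67.5 and F on the +x side, so F = (67.5, 0.00). KR is vertical with |KR| = 29.2 and R on the +y side, so R = (0.00, 29.2). The virtual corner opposite K is at (67.5, 29.2). Since A1 is tangent to FL there, QL ⟂ FL and the tangent condition forces QH to be normal to HR, with radius 3.5, so the center Q sits 3.5 in from both sides at Q = (64.0, 25.7). That places the tangent points at L = (67.5, 25.7) on FL and H = (64.0, 29.2) on HR. Then |KH| = |H − K| = 70.3.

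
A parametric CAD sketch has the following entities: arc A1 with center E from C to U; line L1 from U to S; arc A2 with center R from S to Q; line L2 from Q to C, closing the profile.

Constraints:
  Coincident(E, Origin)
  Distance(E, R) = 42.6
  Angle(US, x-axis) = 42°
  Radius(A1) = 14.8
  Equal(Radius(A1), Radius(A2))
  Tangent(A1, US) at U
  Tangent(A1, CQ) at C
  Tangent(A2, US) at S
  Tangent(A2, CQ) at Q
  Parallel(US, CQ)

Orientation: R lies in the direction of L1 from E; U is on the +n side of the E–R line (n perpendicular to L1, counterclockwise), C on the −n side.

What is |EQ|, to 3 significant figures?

45.1

The slot axis is L1's direction at 42.0°, so u = (cos 42.0°, sin 42.0°) = (0.743, 0.669) and n = (−sin 42.0°, cos 42.0°) = (-0.669, 0.743). E is at the origin and R lies 42.6 along u from E, so R = 42.6·u = (31.7, 28.5). Tangency of A1 to both parallel lines with radius 14.8 puts U and C at E ± 14.8·n: U = (-9.90, 11.0), C = (9.90, -11.0). Equal radii place S and Q the same way about R: S = R + 14.8·n = (21.8, 39.5), Q = R − 14.8·n = (41.6, 17.5). Then |EQ| = |Q − E| = 45.1.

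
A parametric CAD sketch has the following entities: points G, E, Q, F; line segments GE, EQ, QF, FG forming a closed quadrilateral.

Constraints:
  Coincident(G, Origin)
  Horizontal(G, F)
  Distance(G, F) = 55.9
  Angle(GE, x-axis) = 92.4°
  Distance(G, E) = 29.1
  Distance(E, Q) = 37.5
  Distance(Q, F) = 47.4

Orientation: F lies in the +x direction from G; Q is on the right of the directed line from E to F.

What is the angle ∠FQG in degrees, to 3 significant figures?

134°

G is at the origin; G and F share the same y with |GF| = 55.9 and F in +x, so F = (55.9, 0). GE runs at 92.4° with |GE| = 29.1, so E = (-1.22, 29.1). Q is determined by |EQ| = 37.5 and |QF| = 47.4 together: it lies at the intersection of circle(E, 37.5) and circle(F, 47.4). With |EF| = 64.1, the foot of the radical line on EF is 25.5 from E and the perpendicular offset is √(37.5² − 25.5²) = 27.5. Taking the right-of-EF solution: Q = (9.02, -7.00).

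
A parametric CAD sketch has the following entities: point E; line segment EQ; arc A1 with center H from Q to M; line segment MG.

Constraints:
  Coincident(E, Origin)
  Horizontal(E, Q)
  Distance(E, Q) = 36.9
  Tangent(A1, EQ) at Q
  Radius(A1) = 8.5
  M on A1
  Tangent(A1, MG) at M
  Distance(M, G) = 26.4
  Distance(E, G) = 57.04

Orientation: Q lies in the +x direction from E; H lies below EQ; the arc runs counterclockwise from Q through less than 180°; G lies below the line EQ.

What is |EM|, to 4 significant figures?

32.77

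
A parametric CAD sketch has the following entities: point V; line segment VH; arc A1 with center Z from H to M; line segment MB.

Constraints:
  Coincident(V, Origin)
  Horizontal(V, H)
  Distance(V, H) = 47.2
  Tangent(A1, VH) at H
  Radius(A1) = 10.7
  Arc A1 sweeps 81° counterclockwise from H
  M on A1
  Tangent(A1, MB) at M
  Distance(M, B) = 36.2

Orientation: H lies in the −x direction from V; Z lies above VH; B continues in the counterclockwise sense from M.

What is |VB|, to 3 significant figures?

54.4

V is at the origin; V and H share the same y with |VH| = 47.2 and H on the −x side, so H = (-47.2, 0.00). Tangency of A1 to VH means the radius ZH is perpendicular to VH, so Z = H + (0, 10.7) = (-47.2, 10.7). On A1, H sits at bearing -90° from Z; an 81° counterclockwise sweep puts M at bearing -9°, so M = Z + 10.7·(cos -9°, sin -9°) = (-36.6, 9.03). The tangent condition forces ZM to be normal to MB, so MB runs along (−sin -9°, cos -9°); with |MB| = 36.2, B = (-31.0, 44.8). Then |VB| = |B − V| = 54.4.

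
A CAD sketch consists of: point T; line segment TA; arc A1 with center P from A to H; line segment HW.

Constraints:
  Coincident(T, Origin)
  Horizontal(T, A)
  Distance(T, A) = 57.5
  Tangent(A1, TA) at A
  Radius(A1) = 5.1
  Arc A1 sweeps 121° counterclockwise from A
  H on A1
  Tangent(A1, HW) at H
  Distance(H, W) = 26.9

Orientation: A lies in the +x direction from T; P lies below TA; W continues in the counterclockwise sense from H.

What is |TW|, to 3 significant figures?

73.7

On A1, A sits at bearing 90° from P; a 121° counterclockwise sweep puts H at bearing 211°, so H = P + 5.1·(cos 211°, sin 211°) = (53.1, -7.73). Since A1 is tangent to HW there, PH ⟂ HW, so HW runs along (−sin 211°, cos 211°); with |HW| = 26.9, W = (67.0, -30.8). Then |TW| = |W − T| = 73.7.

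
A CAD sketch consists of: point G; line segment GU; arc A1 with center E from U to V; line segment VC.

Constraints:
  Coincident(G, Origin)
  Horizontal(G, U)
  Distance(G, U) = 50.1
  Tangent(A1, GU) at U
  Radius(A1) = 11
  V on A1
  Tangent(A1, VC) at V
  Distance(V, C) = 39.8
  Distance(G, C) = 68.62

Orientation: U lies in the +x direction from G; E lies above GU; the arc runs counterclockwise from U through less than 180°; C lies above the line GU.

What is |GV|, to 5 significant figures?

62.144

Checks: G = (0.00, 0.00) ✓; |EV| = 11.00 ✓; ∠(EV, VC) = 90.00° ✓; |VC| = 39.80 ✓; |GC| = 68.62 ✓.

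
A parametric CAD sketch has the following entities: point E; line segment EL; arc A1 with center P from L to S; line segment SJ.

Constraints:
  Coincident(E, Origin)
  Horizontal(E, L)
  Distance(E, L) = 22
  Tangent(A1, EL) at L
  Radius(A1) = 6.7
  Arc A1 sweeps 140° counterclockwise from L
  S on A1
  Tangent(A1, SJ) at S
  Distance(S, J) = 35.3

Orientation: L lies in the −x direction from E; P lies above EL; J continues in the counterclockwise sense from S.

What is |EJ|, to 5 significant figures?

56.507

E is at the origin; E and L share the same y with |EL| = 22.0 and L on the −x side, so L = (-22.000, 0.0000). The tangent condition forces PL to be normal to EL, so P = L + (0, 6.7) = (-22.000, 6.7000). On A1, L sits at bearing -90° from P; a 140° counterclockwise sweep puts S at bearing 50°, so S = P + 6.7·(cos 50°, sin 50°) = (-17.693, 11.832). Since A1 is tangent to SJ there, PS ⟂ SJ, so SJ runs along (−sin 50°, cos 50°); with |SJ| = 35.3, J = (-44.735, 34.523). Then |EJ| = |J − E| = 56.507.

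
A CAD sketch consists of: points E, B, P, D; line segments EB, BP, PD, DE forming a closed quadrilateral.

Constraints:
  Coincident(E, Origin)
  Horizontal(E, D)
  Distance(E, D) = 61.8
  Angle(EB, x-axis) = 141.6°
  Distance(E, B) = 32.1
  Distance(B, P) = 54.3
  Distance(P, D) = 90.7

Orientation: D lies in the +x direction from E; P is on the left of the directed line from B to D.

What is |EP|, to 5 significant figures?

67.450

Checks: |BP| = 54.30 ✓; |PD| = 90.70 ✓.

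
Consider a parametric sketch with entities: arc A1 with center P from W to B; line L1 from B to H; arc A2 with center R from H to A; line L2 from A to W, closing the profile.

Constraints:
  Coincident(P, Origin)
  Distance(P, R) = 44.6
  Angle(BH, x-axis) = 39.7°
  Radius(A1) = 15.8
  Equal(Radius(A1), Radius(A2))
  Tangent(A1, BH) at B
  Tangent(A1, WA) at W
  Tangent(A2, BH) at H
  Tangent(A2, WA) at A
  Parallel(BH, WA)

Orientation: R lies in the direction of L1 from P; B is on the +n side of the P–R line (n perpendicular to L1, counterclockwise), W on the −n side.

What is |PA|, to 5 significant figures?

47.316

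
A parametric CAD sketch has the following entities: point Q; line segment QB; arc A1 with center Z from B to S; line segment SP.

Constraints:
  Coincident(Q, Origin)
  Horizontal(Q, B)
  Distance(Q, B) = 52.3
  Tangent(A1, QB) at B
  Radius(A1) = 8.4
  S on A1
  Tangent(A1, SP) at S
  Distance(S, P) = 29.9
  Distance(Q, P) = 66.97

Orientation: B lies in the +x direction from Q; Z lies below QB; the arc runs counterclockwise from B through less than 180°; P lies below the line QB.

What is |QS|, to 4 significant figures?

45.74

Checks: |ZS| = 8.400 ✓; ∠(ZS, SP) = 90.00° ✓; |SP| = 29.90 ✓; |QP| = 66.97 ✓.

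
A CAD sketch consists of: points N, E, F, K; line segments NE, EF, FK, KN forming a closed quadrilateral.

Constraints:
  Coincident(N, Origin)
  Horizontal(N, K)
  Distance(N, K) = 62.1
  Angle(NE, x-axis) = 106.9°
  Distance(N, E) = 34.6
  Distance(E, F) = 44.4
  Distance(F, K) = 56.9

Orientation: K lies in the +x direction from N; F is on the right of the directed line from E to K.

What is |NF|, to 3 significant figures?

10.2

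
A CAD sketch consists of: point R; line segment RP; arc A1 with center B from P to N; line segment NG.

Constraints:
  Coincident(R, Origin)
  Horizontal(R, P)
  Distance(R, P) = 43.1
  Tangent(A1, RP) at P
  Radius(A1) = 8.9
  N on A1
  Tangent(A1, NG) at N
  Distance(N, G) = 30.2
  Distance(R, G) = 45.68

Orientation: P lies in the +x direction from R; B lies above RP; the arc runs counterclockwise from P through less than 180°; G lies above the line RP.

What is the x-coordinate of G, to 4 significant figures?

27.67

Checks: |BN| = 8.900 ✓; ∠(BN, NG) = 90.00° ✓; |NG| = 30.20 ✓; |RG| = 45.68 ✓.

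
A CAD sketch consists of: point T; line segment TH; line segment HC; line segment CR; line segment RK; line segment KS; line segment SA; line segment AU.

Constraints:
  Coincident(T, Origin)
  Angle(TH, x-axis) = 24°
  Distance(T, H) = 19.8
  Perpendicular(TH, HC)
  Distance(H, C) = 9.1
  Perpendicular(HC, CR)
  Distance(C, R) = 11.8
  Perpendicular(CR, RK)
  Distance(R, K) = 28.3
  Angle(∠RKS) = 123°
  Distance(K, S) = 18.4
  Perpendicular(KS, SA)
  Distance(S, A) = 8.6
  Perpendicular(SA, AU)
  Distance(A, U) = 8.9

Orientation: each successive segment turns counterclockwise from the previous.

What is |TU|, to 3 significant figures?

26.9

T is at the origin; TH runs at 24.0° with length 19.8, so H = (18.1, 8.05). TH is perpendicular to HC, so HC runs at 114°; with |HC| = 9.1, C = (14.4, 16.4). HC is perpendicular to CR, so CR runs at -156°; with |CR| = 11.8, R = (3.61, 11.6). CR ⟂ RK, so RK runs at -66.0°; with |RK| = 28.3, K = (15.1, -14.3). ∠RKS = 123.0° gives KS at -9.00° from the x-axis; with |KS| = 18.4, S = (33.3, -17.2). KS is perpendicular to SA, so SA runs at 81.0°; with |SA| = 8.6, A = (34.6, -8.67). SA is perpendicular to AU, so AU runs at 171°; with |AU| = 8.9, U = (25.8, -7.28). Then |TU| = |U − T| = 26.9.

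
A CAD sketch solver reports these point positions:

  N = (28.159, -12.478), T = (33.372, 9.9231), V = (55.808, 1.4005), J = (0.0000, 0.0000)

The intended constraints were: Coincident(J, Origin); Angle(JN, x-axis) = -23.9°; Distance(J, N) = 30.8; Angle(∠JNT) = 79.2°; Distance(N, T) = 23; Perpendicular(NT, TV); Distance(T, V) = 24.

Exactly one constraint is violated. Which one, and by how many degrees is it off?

Perpendicular(NT, TV) — off by 7.70°.

J = (0.00, 0.00) ✓; JN at -23.90° ✓; |JN| = 30.80 ✓; ∠JNT = 79.20° ✓; |NT| = 23.00 ✓; ∠(NT, TV) = 97.70° ✗; |TV| = 24.00 ✓.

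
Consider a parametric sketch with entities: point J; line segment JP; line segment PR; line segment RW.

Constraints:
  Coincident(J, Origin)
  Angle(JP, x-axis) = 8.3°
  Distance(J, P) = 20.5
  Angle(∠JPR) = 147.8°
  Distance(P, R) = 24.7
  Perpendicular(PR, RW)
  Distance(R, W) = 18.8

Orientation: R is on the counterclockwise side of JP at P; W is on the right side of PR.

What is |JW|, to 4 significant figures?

51.49

∠JPR = 147.8°, so PR runs at 8.3° + (180° − 147.8°) = 40.50° from the x-axis; with |PR| = 24.7, R = P + 24.7·(cos 40.50°, sin 40.50°) = (39.07, 19.00). PR ⟂ RW; with |RW| = 18.8 on the right of PR, W = R + 18.8·(0.6494, -0.7604) = (51.28, 4.705). Then |JW| = |W − J| = 51.49.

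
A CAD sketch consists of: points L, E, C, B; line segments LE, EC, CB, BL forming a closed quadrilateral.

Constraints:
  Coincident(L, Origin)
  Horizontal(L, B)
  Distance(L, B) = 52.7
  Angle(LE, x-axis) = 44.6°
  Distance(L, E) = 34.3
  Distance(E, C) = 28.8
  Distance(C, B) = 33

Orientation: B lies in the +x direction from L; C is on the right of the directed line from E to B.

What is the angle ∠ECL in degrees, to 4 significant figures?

86.51°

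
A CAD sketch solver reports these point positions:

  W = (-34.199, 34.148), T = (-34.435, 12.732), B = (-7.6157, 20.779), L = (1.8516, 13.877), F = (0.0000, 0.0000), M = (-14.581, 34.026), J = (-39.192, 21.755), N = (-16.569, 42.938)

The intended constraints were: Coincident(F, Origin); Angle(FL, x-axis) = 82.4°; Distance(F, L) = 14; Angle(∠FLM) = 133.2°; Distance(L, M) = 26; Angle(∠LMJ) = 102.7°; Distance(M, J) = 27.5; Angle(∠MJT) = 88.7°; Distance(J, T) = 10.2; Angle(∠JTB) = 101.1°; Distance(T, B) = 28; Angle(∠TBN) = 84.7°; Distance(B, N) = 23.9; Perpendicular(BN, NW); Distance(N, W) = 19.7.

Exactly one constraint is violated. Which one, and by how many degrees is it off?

Perpendicular(BN, NW) — off by 4.50°.

F = (0.00, 0.00) ✓; FL at 82.40° ✓; |FL| = 14.00 ✓; ∠FLM = 133.2° ✓; |LM| = 26.00 ✓; ∠LMJ = 102.7° ✓; |MJ| = 27.50 ✓; ∠MJT = 88.70° ✓; |JT| = 10.20 ✓; ∠JTB = 101.1° ✓; |TB| = 28.00 ✓; ∠TBN = 84.70° ✓; |BN| = 23.90 ✓; ∠(BN, NW) = 94.50° ✗; |NW| = 19.70 ✓.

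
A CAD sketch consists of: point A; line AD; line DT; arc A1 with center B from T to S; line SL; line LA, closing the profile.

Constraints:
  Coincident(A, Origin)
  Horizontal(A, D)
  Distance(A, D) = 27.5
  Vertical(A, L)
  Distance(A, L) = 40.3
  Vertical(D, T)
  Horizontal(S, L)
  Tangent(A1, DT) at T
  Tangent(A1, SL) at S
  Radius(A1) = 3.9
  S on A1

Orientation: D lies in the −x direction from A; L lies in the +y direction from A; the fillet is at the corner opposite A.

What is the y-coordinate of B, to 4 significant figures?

36.40

AL is vertical with |AL| = 40.3 and L on the +y side, so L = (0.000, 40.30). The virtual corner opposite A is at (-27.50, 40.30). A1 meets DT tangentially, so BT is at right angles to DT and A1 meets SL tangentially, so BS is at right angles to SL, with radius 3.9, so the center B sits 3.9 in from both sides at B = (-23.60, 36.40). So B.y = 36.40.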